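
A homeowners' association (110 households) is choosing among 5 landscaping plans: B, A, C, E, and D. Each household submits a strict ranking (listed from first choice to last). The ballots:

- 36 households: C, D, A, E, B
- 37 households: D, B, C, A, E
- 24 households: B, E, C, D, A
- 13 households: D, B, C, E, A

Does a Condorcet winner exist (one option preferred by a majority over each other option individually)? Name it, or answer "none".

none

Checking pairwise contests:
D beats B 86–24.
B beats A 74–36.
B beats C 74–36.
B beats E 74–36.
C beats D 60–50.
Every option loses at least one head-to-head, so there is no Condorcet winner.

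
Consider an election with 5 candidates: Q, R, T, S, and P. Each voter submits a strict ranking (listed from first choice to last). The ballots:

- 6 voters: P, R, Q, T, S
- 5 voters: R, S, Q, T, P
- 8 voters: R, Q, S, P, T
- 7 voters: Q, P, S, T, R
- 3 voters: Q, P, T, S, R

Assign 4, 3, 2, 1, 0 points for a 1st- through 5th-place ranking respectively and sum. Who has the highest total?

Q

Q: 6·2 + 5·2 + 8·3 + 7·4 + 3·4 = 86
R: 6·3 + 5·4 + 8·4 + 7·0 + 3·0 = 70
T: 6·1 + 5·1 + 8·0 + 7·1 + 3·2 = 24
S: 6·0 + 5·3 + 8·2 + 7·2 + 3·1 = 48
P: 6·4 + 5·0 + 8·1 + 7·3 + 3·3 = 62
Q has the highest Borda score (86).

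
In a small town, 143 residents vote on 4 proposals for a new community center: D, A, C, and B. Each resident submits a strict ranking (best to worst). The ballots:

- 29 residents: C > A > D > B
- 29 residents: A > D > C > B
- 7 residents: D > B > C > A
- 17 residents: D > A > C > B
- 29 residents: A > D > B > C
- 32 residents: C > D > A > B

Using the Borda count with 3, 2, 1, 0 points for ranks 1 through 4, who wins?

A

D: 29·1 + 29·2 + 7·3 + 17·3 + 29·2 + 32·2 = 281
A: 29·2 + 29·3 + 7·0 + 17·2 + 29·3 + 32·1 = 298
C: 29·3 + 29·1 + 7·1 + 17·1 + 29·0 + 32·3 = 236
B: 29·0 + 29·0 + 7·2 + 17·0 + 29·1 + 32·0 = 43
A has the highest Borda score (298).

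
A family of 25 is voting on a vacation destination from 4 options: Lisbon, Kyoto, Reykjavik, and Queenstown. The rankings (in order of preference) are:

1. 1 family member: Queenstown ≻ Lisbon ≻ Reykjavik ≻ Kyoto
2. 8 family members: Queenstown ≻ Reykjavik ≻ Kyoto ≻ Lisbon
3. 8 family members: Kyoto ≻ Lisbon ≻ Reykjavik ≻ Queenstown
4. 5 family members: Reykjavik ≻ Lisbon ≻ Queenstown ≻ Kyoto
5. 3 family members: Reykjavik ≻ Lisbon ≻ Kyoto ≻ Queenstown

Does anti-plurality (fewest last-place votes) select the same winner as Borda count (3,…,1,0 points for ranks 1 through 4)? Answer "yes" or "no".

yes

Anti-plurality — last-place votes: Lisbon 8, Kyoto 6, Reykjavik 0, Queenstown 11. Winner: Reykjavik.
Borda — scores: Lisbon 34, Kyoto 35, Reykjavik 49, Queenstown 32. Winner: Reykjavik.
The two methods agree.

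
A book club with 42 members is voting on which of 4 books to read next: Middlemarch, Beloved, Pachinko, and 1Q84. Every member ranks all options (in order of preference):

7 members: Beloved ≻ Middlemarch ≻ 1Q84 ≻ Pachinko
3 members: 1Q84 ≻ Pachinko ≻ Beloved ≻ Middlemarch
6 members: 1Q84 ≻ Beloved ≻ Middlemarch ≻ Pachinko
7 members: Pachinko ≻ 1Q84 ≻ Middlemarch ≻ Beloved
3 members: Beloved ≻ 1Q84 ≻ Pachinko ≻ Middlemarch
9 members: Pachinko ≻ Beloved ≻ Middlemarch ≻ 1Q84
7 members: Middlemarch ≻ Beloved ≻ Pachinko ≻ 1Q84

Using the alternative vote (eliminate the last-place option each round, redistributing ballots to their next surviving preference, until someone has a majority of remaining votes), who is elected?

Round 1: Middlemarch 7, Beloved 10, Pachinko 16, 1Q84 9. Eliminate Middlemarch.
Round 2: Beloved 17, Pachinko 16, 1Q84 9. Eliminate 1Q84.
Round 3: Beloved 23, Pachinko 19. Beloved has a majority.

Beloved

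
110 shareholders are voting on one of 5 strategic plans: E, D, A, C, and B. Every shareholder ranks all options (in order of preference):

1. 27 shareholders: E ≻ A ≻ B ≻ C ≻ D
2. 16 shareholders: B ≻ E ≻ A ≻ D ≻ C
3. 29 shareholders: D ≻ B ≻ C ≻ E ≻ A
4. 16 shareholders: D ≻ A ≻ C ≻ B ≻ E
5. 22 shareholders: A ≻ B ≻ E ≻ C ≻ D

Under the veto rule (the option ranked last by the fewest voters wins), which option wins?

B

Last-place votes: E 16, D 49, A 29, C 16, B 0.
B is ranked last by the fewest voters, so B wins.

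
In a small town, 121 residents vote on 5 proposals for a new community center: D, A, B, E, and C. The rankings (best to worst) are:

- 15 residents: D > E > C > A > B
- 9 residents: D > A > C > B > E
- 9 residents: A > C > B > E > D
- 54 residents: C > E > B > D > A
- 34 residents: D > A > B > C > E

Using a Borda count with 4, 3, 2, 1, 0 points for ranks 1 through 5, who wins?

D: 15·4 + 9·4 + 9·0 + 54·1 + 34·4 = 286
A: 15·1 + 9·3 + 9·4 + 54·0 + 34·3 = 180
B: 15·0 + 9·1 + 9·2 + 54·2 + 34·2 = 203
E: 15·3 + 9·0 + 9·1 + 54·3 + 34·0 = 216
C: 15·2 + 9·2 + 9·3 + 54·4 + 34·1 = 325
C has the highest Borda score (325).

C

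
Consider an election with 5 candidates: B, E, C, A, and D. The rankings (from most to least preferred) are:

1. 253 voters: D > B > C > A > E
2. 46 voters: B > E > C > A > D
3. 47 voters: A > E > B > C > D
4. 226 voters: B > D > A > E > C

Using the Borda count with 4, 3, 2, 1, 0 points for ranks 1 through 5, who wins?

B: 253·3 + 46·4 + 47·2 + 226·4 = 1941
E: 253·0 + 46·3 + 47·3 + 226·1 = 505
C: 253·2 + 46·2 + 47·1 + 226·0 = 645
A: 253·1 + 46·1 + 47·4 + 226·2 = 939
D: 253·4 + 46·0 + 47·0 + 226·3 = 1690
B has the highest Borda score (1941).

B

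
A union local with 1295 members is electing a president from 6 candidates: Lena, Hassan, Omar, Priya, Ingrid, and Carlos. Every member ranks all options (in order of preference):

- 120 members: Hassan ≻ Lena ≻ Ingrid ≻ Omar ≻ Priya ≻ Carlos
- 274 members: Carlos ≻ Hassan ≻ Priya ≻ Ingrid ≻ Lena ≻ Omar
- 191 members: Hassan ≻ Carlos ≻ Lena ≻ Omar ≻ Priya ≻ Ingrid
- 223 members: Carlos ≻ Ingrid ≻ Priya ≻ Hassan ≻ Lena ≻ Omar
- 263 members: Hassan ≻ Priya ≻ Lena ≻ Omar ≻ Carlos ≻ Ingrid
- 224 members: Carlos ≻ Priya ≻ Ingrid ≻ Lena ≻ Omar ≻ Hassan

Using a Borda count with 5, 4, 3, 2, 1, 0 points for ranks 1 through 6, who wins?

Carlos

Lena: 120·4 + 274·1 + 191·3 + 223·1 + 263·3 + 224·2 = 2787
Hassan: 120·5 + 274·4 + 191·5 + 223·2 + 263·5 + 224·0 = 4412
Omar: 120·2 + 274·0 + 191·2 + 223·0 + 263·2 + 224·1 = 1372
Priya: 120·1 + 274·3 + 191·1 + 223·3 + 263·4 + 224·4 = 3750
Ingrid: 120·3 + 274·2 + 191·0 + 223·4 + 263·0 + 224·3 = 2472
Carlos: 120·0 + 274·5 + 191·4 + 223·5 + 263·1 + 224·5 = 4632
Carlos has the highest Borda score (4632).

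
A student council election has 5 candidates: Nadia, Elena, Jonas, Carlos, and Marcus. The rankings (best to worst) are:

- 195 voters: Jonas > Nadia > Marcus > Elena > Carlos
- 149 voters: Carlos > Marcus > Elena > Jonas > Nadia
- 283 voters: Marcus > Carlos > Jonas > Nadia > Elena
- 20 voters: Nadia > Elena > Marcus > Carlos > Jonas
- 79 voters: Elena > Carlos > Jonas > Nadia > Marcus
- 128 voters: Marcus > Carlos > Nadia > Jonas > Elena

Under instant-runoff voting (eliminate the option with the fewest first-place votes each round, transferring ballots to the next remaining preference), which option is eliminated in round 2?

Round 1: Nadia 20, Elena 79, Jonas 195, Carlos 149, Marcus 411. Eliminate Nadia.
Round 2: Elena 99, Jonas 195, Carlos 149, Marcus 411. Eliminate Elena.

Elena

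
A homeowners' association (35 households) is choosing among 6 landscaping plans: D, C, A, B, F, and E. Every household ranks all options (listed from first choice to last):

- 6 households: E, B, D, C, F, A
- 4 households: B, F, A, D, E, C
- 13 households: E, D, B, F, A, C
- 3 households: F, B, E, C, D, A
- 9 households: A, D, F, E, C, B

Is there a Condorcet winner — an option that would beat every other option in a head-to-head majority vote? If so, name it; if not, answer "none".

E

E vs D: 22–13 for E.
E vs C: 35–0 for E.
E vs A: 22–13 for E.
E vs B: 28–7 for E.
E vs F: 19–16 for E.
E beats every other option head-to-head.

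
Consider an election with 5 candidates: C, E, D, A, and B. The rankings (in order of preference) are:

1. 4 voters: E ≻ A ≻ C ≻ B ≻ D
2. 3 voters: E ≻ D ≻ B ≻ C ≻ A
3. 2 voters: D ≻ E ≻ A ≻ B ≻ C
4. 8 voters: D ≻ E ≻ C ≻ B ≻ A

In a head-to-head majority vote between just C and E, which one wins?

Voters preferring C to E: 0; preferring E to C: 17.
E wins the head-to-head.

E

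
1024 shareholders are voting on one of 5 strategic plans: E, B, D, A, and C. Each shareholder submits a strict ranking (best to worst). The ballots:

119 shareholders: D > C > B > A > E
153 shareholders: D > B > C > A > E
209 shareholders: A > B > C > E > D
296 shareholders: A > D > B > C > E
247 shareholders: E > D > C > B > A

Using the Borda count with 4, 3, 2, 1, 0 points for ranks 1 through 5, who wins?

D

E: 119·0 + 153·0 + 209·1 + 296·0 + 247·4 = 1197
B: 119·2 + 153·3 + 209·3 + 296·2 + 247·1 = 2163
D: 119·4 + 153·4 + 209·0 + 296·3 + 247·3 = 2717
A: 119·1 + 153·1 + 209·4 + 296·4 + 247·0 = 2292
C: 119·3 + 153·2 + 209·2 + 296·1 + 247·2 = 1871
D has the highest Borda score (2717).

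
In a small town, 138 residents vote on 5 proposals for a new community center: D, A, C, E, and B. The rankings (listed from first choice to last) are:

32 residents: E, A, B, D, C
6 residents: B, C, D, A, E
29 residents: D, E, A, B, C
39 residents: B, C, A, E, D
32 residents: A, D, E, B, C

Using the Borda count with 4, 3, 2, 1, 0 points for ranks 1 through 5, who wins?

A

D: 32·1 + 6·2 + 29·4 + 39·0 + 32·3 = 256
A: 32·3 + 6·1 + 29·2 + 39·2 + 32·4 = 366
C: 32·0 + 6·3 + 29·0 + 39·3 + 32·0 = 135
E: 32·4 + 6·0 + 29·3 + 39·1 + 32·2 = 318
B: 32·2 + 6·4 + 29·1 + 39·4 + 32·1 = 305
A has the highest Borda score (366).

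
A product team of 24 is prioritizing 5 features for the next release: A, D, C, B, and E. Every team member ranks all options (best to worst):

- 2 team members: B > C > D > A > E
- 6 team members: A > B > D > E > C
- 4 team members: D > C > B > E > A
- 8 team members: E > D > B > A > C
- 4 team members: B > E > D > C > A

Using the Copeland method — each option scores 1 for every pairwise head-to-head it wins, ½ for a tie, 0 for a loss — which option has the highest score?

A: beats C; loses to D, B, and E → score 1.
D: beats A and C; ties B and E → score 3.
C: loses to A, D, B, and E → score 0.
B: beats A, C, and E; ties D → score 3.5.
E: beats A and C; ties D; loses to B → score 2.5.
B has the best pairwise record.

B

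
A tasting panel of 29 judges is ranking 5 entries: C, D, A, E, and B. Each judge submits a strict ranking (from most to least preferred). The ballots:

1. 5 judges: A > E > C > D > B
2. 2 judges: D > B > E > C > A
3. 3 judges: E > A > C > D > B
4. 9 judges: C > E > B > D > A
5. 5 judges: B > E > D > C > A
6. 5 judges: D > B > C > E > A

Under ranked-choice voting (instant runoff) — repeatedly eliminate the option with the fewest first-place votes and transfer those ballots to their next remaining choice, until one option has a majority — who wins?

Round 1: C 9, D 7, A 5, E 3, B 5. Eliminate E.
Round 2: C 9, D 7, A 8, B 5. Eliminate B.
Round 3: C 9, D 12, A 8. Eliminate A.
Round 4: C 17, D 12. C has a majority.

C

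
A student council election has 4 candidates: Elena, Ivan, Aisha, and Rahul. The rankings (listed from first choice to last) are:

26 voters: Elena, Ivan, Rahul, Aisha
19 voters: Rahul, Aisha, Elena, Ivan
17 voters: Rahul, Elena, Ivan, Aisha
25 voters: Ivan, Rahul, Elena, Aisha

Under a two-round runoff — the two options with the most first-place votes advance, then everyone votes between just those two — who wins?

Rahul

Round 1 first-place votes: Elena 26, Ivan 25, Aisha 0, Rahul 36.
Rahul and Elena advance.
Runoff: Rahul is preferred to Elena by 61 voters; Elena by 26.
Rahul wins the runoff.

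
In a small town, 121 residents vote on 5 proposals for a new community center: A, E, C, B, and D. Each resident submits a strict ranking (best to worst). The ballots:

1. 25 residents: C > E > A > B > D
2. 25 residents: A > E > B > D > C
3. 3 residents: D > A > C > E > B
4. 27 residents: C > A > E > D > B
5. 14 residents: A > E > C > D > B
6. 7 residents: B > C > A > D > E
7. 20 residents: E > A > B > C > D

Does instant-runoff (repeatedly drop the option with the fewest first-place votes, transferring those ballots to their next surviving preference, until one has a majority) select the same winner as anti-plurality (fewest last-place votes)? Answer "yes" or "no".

yes

Instant-runoff — R1 A 39, E 20, C 52, B 7, D 3 (D out); R2 A 42, E 20, C 52, B 7 (B out); R3 A 42, E 20, C 59 (E out); R4 A 62, C 59 (A winner). Winner: A.
Anti-plurality — last-place votes: A 0, E 7, C 25, B 44, D 45. Winner: A.
The two methods agree.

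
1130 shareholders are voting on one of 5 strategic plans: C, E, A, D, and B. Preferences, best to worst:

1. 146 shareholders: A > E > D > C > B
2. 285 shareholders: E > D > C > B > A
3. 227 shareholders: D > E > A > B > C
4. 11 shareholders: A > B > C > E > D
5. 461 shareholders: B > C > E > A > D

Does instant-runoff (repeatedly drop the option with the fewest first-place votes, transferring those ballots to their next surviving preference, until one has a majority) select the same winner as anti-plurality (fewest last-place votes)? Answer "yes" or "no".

yes

Instant-runoff — R1 C 0, E 285, A 157, D 227, B 461 (C out); R2 E 285, A 157, D 227, B 461 (A out); R3 E 431, D 227, B 472 (D out); R4 E 658, B 472 (E winner). Winner: E.
Anti-plurality — last-place votes: C 227, E 0, A 285, D 472, B 146. Winner: E.
The two methods agree.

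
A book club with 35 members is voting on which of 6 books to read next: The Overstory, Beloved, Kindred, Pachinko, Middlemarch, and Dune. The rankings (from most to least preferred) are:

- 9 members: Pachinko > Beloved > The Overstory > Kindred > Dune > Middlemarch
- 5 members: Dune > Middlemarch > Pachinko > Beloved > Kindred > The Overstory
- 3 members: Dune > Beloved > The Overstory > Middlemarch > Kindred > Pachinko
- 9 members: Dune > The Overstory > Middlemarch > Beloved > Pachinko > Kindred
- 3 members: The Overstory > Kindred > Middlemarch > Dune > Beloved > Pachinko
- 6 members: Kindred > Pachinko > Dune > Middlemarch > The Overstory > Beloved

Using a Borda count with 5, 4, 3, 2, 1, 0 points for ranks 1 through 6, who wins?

The Overstory: 9·3 + 5·0 + 3·3 + 9·4 + 3·5 + 6·1 = 93
Beloved: 9·4 + 5·2 + 3·4 + 9·2 + 3·1 + 6·0 = 79
Kindred: 9·2 + 5·1 + 3·1 + 9·0 + 3·4 + 6·5 = 68
Pachinko: 9·5 + 5·3 + 3·0 + 9·1 + 3·0 + 6·4 = 93
Middlemarch: 9·0 + 5·4 + 3·2 + 9·3 + 3·3 + 6·2 = 74
Dune: 9·1 + 5·5 + 3·5 + 9·5 + 3·2 + 6·3 = 118
Dune has the highest Borda score (118).

Dune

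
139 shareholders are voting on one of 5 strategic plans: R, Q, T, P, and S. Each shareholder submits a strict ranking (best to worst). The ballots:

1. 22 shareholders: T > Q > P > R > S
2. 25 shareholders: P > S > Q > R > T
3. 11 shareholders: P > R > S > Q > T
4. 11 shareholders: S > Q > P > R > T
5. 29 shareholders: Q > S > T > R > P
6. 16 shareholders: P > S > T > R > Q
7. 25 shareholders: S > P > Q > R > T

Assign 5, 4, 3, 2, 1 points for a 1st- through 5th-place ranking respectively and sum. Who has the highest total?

S

R: 22·2 + 25·2 + 11·4 + 11·2 + 29·2 + 16·2 + 25·2 = 300
Q: 22·4 + 25·3 + 11·2 + 11·4 + 29·5 + 16·1 + 25·3 = 465
T: 22·5 + 25·1 + 11·1 + 11·1 + 29·3 + 16·3 + 25·1 = 317
P: 22·3 + 25·5 + 11·5 + 11·3 + 29·1 + 16·5 + 25·4 = 488
S: 22·1 + 25·4 + 11·3 + 11·5 + 29·4 + 16·4 + 25·5 = 515
S has the highest Borda score (515).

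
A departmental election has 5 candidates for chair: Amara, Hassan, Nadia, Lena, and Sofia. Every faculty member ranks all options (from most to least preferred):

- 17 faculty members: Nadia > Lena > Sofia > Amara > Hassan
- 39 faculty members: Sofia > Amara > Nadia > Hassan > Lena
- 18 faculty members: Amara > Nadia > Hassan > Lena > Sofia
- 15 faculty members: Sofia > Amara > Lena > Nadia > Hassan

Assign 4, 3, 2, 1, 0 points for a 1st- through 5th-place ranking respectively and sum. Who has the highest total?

Amara

Amara: 17·1 + 39·3 + 18·4 + 15·3 = 251
Hassan: 17·0 + 39·1 + 18·2 + 15·0 = 75
Nadia: 17·4 + 39·2 + 18·3 + 15·1 = 215
Lena: 17·3 + 39·0 + 18·1 + 15·2 = 99
Sofia: 17·2 + 39·4 + 18·0 + 15·4 = 250
Amara has the highest Borda score (251).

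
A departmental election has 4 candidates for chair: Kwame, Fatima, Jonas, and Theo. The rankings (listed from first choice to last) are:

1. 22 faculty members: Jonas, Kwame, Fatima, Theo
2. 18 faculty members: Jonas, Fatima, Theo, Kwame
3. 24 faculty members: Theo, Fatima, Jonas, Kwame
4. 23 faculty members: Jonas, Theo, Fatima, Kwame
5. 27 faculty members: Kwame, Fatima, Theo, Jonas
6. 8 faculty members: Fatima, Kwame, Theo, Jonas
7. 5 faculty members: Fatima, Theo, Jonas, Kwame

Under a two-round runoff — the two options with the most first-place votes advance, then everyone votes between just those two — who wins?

Jonas

Round 1 first-place votes: Kwame 27, Fatima 13, Jonas 63, Theo 24.
Jonas and Kwame advance.
Runoff: Jonas is preferred to Kwame by 92 voters; Kwame by 35.
Jonas wins the runoff.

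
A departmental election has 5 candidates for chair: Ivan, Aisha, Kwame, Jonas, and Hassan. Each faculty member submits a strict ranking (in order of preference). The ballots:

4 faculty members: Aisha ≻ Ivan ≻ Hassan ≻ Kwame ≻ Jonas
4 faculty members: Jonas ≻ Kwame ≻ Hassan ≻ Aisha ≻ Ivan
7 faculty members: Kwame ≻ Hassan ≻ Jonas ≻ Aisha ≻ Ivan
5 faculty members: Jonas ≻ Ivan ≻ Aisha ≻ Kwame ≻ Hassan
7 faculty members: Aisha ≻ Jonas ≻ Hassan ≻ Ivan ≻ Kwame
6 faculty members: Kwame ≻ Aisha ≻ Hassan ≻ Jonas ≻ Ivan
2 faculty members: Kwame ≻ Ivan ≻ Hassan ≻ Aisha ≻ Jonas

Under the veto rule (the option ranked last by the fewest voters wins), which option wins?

Aisha

Last-place votes: Ivan 17, Aisha 0, Kwame 7, Jonas 6, Hassan 5.
Aisha is ranked last by the fewest voters, so Aisha wins.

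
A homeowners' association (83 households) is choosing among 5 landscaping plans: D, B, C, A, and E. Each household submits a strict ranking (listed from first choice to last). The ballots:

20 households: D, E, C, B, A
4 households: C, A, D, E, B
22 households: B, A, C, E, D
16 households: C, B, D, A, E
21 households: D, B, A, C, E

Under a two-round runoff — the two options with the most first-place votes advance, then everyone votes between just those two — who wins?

D

Round 1 first-place votes: D 41, B 22, C 20, A 0, E 0.
D and B advance.
Runoff: D is preferred to B by 45 voters; B by 38.
D wins the runoff.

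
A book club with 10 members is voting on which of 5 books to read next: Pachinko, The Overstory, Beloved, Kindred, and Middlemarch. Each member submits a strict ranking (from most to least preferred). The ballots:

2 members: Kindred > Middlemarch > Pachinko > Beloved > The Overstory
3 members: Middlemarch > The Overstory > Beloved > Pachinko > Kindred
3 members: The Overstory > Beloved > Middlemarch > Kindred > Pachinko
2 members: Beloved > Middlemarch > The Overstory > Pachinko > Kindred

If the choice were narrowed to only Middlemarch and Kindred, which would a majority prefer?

Middlemarch

Voters preferring Middlemarch to Kindred: 8; preferring Kindred to Middlemarch: 2.
Middlemarch wins the head-to-head.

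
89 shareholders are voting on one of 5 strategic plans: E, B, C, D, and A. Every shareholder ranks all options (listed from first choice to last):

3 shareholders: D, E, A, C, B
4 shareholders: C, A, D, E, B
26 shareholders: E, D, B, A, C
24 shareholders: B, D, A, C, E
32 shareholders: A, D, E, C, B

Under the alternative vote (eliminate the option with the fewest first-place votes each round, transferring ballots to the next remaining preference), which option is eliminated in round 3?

B

Round 1: E 26, B 24, C 4, D 3, A 32. Eliminate D.
Round 2: E 29, B 24, C 4, A 32. Eliminate C.
Round 3: E 29, B 24, A 36. Eliminate B.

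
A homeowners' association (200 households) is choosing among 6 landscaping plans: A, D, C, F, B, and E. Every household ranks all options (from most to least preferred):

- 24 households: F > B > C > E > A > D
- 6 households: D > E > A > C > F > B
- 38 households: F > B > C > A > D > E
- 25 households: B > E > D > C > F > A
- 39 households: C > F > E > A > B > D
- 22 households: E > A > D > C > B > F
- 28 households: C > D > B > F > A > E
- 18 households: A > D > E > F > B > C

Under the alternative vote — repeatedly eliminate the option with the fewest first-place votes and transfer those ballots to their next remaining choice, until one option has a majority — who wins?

C

Round 1: A 18, D 6, C 67, F 62, B 25, E 22. Eliminate D.
Round 2: A 18, C 67, F 62, B 25, E 28. Eliminate A.
Round 3: C 67, F 62, B 25, E 46. Eliminate B.
Round 4: C 67, F 62, E 71. Eliminate F.
Round 5: C 129, E 71. C has a majority.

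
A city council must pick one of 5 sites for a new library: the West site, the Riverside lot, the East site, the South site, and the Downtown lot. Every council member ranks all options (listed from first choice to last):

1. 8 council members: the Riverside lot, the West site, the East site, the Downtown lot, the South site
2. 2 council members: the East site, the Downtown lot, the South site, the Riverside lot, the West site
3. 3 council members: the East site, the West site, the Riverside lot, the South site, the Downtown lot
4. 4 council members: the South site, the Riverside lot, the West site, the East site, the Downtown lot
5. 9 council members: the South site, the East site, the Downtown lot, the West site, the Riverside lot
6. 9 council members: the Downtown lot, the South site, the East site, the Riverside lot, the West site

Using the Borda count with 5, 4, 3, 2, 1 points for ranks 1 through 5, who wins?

the South site

the West site: 8·4 + 2·1 + 3·4 + 4·3 + 9·2 + 9·1 = 85
the Riverside lot: 8·5 + 2·2 + 3·3 + 4·4 + 9·1 + 9·2 = 96
the East site: 8·3 + 2·5 + 3·5 + 4·2 + 9·4 + 9·3 = 120
the South site: 8·1 + 2·3 + 3·2 + 4·5 + 9·5 + 9·4 = 121
the Downtown lot: 8·2 + 2·4 + 3·1 + 4·1 + 9·3 + 9·5 = 103
the South site has the highest Borda score (121).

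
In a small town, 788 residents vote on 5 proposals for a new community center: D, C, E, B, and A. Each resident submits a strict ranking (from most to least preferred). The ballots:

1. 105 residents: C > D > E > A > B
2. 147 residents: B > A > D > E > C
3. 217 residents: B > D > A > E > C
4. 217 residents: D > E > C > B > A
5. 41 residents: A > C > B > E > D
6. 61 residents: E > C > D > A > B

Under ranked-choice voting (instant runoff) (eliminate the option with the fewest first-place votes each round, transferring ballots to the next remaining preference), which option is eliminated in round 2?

Round 1: D 217, C 105, E 61, B 364, A 41. Eliminate A.
Round 2: D 217, C 146, E 61, B 364. Eliminate E.

E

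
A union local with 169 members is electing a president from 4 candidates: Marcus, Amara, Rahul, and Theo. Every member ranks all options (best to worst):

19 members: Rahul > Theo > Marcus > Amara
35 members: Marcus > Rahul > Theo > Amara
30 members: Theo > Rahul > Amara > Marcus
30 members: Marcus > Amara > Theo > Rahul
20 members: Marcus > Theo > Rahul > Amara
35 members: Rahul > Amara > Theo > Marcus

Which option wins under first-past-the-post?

First-place votes: Marcus 85, Amara 0, Rahul 54, Theo 30.
Marcus has the most first-place votes.

Marcus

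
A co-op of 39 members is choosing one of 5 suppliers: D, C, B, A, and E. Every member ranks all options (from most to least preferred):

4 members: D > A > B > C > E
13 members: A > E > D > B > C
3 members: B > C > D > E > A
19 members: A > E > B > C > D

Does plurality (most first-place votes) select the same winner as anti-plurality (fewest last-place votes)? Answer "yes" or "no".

no

Plurality — first-place votes: D 4, C 0, B 3, A 32, E 0. Winner: A.
Anti-plurality — last-place votes: D 19, C 13, B 0, A 3, E 4. Winner: B.
The two methods disagree.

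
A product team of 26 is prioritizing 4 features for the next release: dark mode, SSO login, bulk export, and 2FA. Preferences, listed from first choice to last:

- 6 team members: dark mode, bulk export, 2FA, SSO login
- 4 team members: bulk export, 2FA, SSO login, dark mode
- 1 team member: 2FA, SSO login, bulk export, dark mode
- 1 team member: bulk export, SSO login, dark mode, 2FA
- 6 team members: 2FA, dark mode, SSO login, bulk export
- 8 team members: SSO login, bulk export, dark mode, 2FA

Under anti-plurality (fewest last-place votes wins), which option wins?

Last-place votes: dark mode 5, SSO login 6, bulk export 6, 2FA 9.
dark mode is ranked last by the fewest voters, so dark mode wins.

dark mode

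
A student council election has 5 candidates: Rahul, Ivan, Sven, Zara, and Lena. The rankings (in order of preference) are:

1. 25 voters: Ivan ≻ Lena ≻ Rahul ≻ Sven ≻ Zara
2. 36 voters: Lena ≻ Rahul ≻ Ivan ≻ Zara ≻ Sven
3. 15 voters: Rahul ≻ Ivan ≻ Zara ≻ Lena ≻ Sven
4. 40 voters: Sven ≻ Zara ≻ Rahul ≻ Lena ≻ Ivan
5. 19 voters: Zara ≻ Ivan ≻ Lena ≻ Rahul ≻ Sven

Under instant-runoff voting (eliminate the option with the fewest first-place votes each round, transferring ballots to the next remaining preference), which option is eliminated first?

Round 1: Rahul 15, Ivan 25, Sven 40, Zara 19, Lena 36. Eliminate Rahul.

Rahul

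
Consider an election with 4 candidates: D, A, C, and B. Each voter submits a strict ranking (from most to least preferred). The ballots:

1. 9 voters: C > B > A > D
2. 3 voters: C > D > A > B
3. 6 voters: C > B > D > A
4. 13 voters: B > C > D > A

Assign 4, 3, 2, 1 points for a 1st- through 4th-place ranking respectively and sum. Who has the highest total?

D: 9·1 + 3·3 + 6·2 + 13·2 = 56
A: 9·2 + 3·2 + 6·1 + 13·1 = 43
C: 9·4 + 3·4 + 6·4 + 13·3 = 111
B: 9·3 + 3·1 + 6·3 + 13·4 = 100
C has the highest Borda score (111).

C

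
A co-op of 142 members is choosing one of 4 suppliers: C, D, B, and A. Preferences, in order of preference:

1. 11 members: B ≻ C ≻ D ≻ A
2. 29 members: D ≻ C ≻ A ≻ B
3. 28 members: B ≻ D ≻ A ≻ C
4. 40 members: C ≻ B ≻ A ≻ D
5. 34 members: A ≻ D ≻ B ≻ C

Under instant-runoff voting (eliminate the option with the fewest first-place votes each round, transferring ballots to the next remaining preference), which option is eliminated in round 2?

Round 1: C 40, D 29, B 39, A 34. Eliminate D.
Round 2: C 69, B 39, A 34. Eliminate A.

A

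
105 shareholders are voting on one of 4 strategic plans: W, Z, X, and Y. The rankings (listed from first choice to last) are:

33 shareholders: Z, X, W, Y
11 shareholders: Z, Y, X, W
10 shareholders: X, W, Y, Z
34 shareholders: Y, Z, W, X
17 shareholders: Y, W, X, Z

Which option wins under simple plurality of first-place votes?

Y

First-place votes: W 0, Z 44, X 10, Y 51.
Y has the most first-place votes.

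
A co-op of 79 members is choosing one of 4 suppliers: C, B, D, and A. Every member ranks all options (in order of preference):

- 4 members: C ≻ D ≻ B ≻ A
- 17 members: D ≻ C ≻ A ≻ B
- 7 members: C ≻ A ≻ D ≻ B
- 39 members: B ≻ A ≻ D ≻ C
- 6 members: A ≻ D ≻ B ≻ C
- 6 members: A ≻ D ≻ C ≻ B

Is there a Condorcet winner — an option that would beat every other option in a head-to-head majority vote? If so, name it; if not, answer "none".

none

Checking pairwise contests:
B beats C 45–34.
D beats B 40–39.
A beats D 58–21.
B beats A 43–36.
Every option loses at least one head-to-head, so there is no Condorcet winner.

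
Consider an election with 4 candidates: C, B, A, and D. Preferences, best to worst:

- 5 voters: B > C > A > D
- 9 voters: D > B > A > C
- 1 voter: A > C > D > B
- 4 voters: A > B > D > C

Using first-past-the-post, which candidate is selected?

First-place votes: C 0, B 5, A 5, D 9.
D has the most first-place votes.

D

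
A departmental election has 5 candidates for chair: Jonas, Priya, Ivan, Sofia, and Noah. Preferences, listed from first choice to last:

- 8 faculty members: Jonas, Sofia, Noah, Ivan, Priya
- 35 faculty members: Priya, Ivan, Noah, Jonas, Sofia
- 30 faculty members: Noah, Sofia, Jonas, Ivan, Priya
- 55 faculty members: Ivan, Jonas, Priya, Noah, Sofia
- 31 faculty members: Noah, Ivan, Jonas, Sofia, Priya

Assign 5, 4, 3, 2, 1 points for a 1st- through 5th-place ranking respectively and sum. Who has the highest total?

Jonas: 8·5 + 35·2 + 30·3 + 55·4 + 31·3 = 513
Priya: 8·1 + 35·5 + 30·1 + 55·3 + 31·1 = 409
Ivan: 8·2 + 35·4 + 30·2 + 55·5 + 31·4 = 615
Sofia: 8·4 + 35·1 + 30·4 + 55·1 + 31·2 = 304
Noah: 8·3 + 35·3 + 30·5 + 55·2 + 31·5 = 544
Ivan has the highest Borda score (615).

Ivan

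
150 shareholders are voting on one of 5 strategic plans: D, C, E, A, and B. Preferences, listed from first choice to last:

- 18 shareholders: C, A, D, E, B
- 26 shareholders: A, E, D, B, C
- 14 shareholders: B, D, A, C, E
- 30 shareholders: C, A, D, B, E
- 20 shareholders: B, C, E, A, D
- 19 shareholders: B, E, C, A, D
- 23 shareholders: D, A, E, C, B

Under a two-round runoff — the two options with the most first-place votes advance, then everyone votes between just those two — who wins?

Round 1 first-place votes: D 23, C 48, E 0, A 26, B 53.
B and C advance.
Runoff: B is preferred to C by 79 voters; C by 71.
B wins the runoff.

B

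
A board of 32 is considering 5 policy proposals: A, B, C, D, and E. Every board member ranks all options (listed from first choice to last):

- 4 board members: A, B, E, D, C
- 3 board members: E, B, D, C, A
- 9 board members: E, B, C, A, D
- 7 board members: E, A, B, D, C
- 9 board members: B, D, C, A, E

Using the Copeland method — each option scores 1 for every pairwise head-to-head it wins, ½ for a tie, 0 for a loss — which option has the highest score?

E

A: beats D; loses to B, C, and E → score 1.
B: beats A, C, and D; loses to E → score 3.
C: beats A; loses to B, D, and E → score 1.
D: beats C; loses to A, B, and E → score 1.
E: beats A, B, C, and D → score 4.
E has the best pairwise record.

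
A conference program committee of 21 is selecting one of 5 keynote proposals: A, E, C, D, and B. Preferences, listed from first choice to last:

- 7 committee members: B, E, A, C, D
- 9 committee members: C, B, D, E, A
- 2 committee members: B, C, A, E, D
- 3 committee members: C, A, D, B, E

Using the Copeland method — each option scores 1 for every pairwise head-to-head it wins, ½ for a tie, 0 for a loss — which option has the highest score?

C

A: beats D; loses to E, C, and B → score 1.
E: beats A; loses to C, D, and B → score 1.
C: beats A, E, D, and B → score 4.
D: beats E; loses to A, C, and B → score 1.
B: beats A, E, and D; loses to C → score 3.
C has the best pairwise record.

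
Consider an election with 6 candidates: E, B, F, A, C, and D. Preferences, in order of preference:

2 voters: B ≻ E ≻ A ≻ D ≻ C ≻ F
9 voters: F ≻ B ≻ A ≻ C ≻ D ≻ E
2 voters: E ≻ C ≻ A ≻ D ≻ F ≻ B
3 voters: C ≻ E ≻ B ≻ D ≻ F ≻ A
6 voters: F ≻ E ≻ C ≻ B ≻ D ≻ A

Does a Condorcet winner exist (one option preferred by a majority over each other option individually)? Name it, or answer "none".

F

F vs E: 15–7 for F.
F vs B: 17–5 for F.
F vs A: 18–4 for F.
F vs C: 15–7 for F.
F vs D: 15–7 for F.
F beats every other option head-to-head.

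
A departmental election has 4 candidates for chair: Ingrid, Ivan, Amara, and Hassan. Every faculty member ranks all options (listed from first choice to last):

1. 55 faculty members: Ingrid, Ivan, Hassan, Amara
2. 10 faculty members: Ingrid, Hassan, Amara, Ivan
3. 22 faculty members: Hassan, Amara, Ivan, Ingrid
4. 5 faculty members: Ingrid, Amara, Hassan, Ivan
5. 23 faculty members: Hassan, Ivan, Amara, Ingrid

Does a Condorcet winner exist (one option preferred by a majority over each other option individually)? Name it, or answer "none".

Ingrid

Ingrid vs Ivan: 70–45 for Ingrid.
Ingrid vs Amara: 70–45 for Ingrid.
Ingrid vs Hassan: 70–45 for Ingrid.
Ingrid beats every other option head-to-head.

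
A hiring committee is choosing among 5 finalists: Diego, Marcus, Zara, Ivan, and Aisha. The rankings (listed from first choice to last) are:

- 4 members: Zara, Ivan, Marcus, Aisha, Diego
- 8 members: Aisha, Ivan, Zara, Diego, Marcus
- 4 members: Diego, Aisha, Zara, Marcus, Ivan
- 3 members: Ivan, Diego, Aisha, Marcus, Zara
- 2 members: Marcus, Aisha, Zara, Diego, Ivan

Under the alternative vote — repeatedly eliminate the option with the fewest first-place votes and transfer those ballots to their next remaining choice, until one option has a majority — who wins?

Round 1: Diego 4, Marcus 2, Zara 4, Ivan 3, Aisha 8. Eliminate Marcus.
Round 2: Diego 4, Zara 4, Ivan 3, Aisha 10. Eliminate Ivan.
Round 3: Diego 7, Zara 4, Aisha 10. Eliminate Zara.
Round 4: Diego 7, Aisha 14. Aisha has a majority.

Aisha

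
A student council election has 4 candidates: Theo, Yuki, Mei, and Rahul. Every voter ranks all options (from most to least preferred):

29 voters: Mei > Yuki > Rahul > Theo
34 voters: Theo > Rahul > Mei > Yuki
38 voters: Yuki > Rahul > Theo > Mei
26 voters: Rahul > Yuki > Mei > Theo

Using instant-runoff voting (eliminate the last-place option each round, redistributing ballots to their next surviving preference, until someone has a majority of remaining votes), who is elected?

Round 1: Theo 34, Yuki 38, Mei 29, Rahul 26. Eliminate Rahul.
Round 2: Theo 34, Yuki 64, Mei 29. Yuki has a majority.

Yuki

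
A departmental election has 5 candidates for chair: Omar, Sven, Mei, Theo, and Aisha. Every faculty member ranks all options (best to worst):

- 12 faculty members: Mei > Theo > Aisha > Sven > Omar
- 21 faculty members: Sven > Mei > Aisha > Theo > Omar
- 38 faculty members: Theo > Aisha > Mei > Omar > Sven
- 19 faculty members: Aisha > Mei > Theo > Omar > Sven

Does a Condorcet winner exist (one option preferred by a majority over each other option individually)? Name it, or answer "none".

none

Checking pairwise contests:
Mei beats Omar 90–0.
Omar beats Sven 57–33.
Aisha beats Mei 57–33.
Mei beats Theo 52–38.
Theo beats Aisha 50–40.
Every option loses at least one head-to-head, so there is no Condorcet winner.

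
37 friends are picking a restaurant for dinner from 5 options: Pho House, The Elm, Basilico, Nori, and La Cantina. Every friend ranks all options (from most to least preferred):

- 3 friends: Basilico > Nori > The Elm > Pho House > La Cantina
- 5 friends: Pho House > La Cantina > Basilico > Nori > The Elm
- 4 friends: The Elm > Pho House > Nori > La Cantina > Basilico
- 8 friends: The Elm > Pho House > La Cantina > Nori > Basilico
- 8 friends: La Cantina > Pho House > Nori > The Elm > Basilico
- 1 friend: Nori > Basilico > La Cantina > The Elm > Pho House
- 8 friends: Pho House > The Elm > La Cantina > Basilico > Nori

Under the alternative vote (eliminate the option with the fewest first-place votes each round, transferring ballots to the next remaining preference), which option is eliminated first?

Nori

Round 1: Pho House 13, The Elm 12, Basilico 3, Nori 1, La Cantina 8. Eliminate Nori.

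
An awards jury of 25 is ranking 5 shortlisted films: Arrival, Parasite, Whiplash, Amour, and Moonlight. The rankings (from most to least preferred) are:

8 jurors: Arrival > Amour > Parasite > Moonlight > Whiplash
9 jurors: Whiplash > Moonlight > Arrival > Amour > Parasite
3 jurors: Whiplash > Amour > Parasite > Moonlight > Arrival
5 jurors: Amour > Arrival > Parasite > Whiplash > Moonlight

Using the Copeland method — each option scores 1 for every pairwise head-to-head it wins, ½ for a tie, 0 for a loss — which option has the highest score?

Arrival: beats Parasite, Whiplash, Amour, and Moonlight → score 4.
Parasite: beats Whiplash and Moonlight; loses to Arrival and Amour → score 2.
Whiplash: beats Moonlight; loses to Arrival, Parasite, and Amour → score 1.
Amour: beats Parasite, Whiplash, and Moonlight; loses to Arrival → score 3.
Moonlight: loses to Arrival, Parasite, Whiplash, and Amour → score 0.
Arrival has the best pairwise record.

Arrival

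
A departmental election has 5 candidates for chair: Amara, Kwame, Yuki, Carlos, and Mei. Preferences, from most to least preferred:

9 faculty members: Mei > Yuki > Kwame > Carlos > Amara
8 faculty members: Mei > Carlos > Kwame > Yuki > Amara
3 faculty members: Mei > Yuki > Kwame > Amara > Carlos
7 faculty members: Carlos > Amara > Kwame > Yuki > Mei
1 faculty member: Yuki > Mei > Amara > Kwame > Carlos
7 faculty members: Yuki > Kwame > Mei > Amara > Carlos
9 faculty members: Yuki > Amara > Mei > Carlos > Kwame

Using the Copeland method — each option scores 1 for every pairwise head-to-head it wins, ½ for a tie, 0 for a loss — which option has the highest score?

Amara: loses to Kwame, Yuki, Carlos, and Mei → score 0.
Kwame: beats Amara; loses to Yuki, Carlos, and Mei → score 1.
Yuki: beats Amara, Kwame, Carlos, and Mei → score 4.
Carlos: beats Amara and Kwame; loses to Yuki and Mei → score 2.
Mei: beats Amara, Kwame, and Carlos; loses to Yuki → score 3.
Yuki has the best pairwise record.

Yuki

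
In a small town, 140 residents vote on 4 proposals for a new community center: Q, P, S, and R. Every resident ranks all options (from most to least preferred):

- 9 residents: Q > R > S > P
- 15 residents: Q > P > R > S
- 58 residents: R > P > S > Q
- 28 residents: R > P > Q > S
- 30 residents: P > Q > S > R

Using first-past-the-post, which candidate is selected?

First-place votes: Q 24, P 30, S 0, R 86.
R has the most first-place votes.

R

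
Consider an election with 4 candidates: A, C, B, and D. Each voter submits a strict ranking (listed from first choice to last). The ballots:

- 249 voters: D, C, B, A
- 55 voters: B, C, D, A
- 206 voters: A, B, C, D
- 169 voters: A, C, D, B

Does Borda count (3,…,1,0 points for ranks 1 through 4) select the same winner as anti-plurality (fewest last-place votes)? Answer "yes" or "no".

yes

Borda — scores: A 1125, C 1152, B 826, D 971. Winner: C.
Anti-plurality — last-place votes: A 304, C 0, B 169, D 206. Winner: C.
The two methods agree.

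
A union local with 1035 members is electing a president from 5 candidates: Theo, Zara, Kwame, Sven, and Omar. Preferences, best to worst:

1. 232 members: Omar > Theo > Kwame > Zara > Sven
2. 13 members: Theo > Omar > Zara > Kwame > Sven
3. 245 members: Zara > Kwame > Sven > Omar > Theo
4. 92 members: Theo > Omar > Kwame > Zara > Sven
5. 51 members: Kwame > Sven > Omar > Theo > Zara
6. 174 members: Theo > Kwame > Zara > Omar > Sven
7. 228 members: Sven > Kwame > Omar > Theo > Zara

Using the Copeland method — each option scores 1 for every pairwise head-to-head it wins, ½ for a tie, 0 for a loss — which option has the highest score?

Kwame

Theo: beats Zara; loses to Kwame, Sven, and Omar → score 1.
Zara: beats Sven; loses to Theo, Kwame, and Omar → score 1.
Kwame: beats Theo, Zara, Sven, and Omar → score 4.
Sven: beats Theo and Omar; loses to Zara and Kwame → score 2.
Omar: beats Theo and Zara; loses to Kwame and Sven → score 2.
Kwame has the best pairwise record.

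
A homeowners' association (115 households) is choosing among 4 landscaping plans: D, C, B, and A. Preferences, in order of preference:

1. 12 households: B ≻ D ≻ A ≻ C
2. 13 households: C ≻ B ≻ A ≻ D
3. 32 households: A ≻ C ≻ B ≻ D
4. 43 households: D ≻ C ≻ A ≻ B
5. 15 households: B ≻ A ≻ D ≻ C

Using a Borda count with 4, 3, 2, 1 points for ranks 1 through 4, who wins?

D: 12·3 + 13·1 + 32·1 + 43·4 + 15·2 = 283
C: 12·1 + 13·4 + 32·3 + 43·3 + 15·1 = 304
B: 12·4 + 13·3 + 32·2 + 43·1 + 15·4 = 254
A: 12·2 + 13·2 + 32·4 + 43·2 + 15·3 = 309
A has the highest Borda score (309).

A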